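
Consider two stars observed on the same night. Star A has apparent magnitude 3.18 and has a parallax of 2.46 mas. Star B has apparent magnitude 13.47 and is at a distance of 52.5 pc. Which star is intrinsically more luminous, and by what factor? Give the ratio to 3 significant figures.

Star A: p = 2.46 mas = 2.46×10^-3″ → d = 1/p = 406.5 pc
Star A: M = m − 5 log₁₀ d + 5 = 3.18 − 5·2.6091 + 5 = -4.865
Star B: M = m − 5 log₁₀ d + 5 = 13.47 − 5·1.7202 + 5 = 9.869
ΔM = M_A − M_B = -4.865 − (9.869) = -14.735; smaller M is more luminous → Star A.
L ratio = 10^(0.4 |ΔM|) = 10^5.894 = 783100

Star A is more luminous, by a factor of 783000.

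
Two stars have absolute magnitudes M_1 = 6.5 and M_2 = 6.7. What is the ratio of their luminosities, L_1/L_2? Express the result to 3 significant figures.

L_1/L_2 ≈ 1.20

ΔM = M_1 − M_2 = -0.2
L_1/L_2 = 10^(−0.4 ΔM) = 10^0.080 = 1.202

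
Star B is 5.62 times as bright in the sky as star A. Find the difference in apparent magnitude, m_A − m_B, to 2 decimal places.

m_A − m_B ≈ 1.87

Pogson: Δm = −2.5 log₁₀(ratio) = −2.5 log₁₀(5.62) = −2.5 × 0.7497 = -1.874
Star B is brighter so has the smaller magnitude: m_A − m_B is positive.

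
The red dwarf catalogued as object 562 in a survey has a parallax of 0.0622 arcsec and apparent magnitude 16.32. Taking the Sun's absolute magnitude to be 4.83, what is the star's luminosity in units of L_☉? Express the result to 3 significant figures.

L/L_☉ ≈ 6.55×10^-5

d = 1/p = 1/0.0622″ = 16.08 pc
M = m − 5 log₁₀ d + 5 = 16.32 − 5·1.2062 + 5 = 15.289
M − M_☉ = 15.289 − 4.83 = 10.459
L/L_☉ = 10^(−0.4 × 10.459) = 6.553×10^-5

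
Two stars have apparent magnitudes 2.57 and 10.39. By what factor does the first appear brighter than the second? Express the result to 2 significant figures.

Δm = 2.57 − (10.39) = -7.82
Flux ratio = 10^(−0.4 Δm) = 10^(−0.4 × -7.82) = 10^3.128 = 1343

1300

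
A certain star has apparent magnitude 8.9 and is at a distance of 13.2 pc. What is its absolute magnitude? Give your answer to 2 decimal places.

M ≈ 8.30

5 log₁₀(d/10 pc) = 5 log₁₀(13.20) − 5 = 0.603
M = m − 5 log₁₀(d/10) = 8.9 − 0.603 = 8.297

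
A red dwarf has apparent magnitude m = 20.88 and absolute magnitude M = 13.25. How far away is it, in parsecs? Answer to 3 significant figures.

Distance modulus: m − M = 20.88 − (13.25) = 7.630
m − M = 5 log₁₀ d − 5
log₁₀ d = (m − M)/5 + 1 = 2.5260
d = 10^2.5260 = 335.7 pc

d ≈ 336 pc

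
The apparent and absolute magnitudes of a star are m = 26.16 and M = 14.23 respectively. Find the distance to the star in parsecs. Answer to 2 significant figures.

d ≈ 2400 pc

μ = m − M = 11.930
m − M = 5 log₁₀ d − 5
log₁₀ d = (m − M)/5 + 1 = 3.3860
d = 10^3.3860 = 2432 pc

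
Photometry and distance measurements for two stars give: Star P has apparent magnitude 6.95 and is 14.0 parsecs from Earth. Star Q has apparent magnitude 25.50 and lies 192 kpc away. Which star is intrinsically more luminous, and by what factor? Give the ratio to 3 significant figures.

Star Q is more luminous, by a factor of 7.15.

Star P: M = m − 5 log₁₀ d + 5 = 6.95 − 5·1.1461 + 5 = 6.219
Star Q: d = 192 kpc = 192000 pc
Star Q: M = m − 5 log₁₀ d + 5 = 25.50 − 5·5.2833 + 5 = 4.083
ΔM = M_P − M_Q = 6.219 − (4.083) = 2.136; smaller M is more luminous → Star Q.
L ratio = 10^(0.4 |ΔM|) = 10^0.854 = 7.151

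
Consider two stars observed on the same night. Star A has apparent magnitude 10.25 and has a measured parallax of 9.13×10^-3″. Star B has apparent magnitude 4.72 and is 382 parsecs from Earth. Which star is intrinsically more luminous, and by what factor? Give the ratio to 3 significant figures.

Star B is more luminous, by a factor of 1980.

Star A: d = 1/p = 1/9.13×10^-3″ = 109.5 pc
Star A: M = m − 5 log₁₀ d + 5 = 10.25 − 5·2.0395 + 5 = 5.052
Star B: M = m − 5 log₁₀ d + 5 = 4.72 − 5·2.5821 + 5 = -3.190
ΔM = M_A − M_B = 5.052 − (-3.190) = 8.243; smaller M is more luminous → Star B.
L ratio = 10^(0.4 |ΔM|) = 10^3.297 = 1982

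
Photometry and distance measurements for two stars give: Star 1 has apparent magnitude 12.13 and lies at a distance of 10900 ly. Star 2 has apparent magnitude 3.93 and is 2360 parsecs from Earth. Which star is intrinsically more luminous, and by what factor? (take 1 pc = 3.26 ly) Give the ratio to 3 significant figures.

Star 2 is more luminous, by a factor of 949.

Star 1: d = 10900 ly / 3.26 = 3344 pc
Star 1: M = m − 5 log₁₀ d + 5 = 12.13 − 5·3.5242 + 5 = -0.491
Star 2: M = m − 5 log₁₀ d + 5 = 3.93 − 5·3.3729 + 5 = -7.935
ΔM = M_1 − M_2 = -0.491 − (-7.935) = 7.444; smaller M is more luminous → Star 2.
L ratio = 10^(0.4 |ΔM|) = 10^2.977 = 949.3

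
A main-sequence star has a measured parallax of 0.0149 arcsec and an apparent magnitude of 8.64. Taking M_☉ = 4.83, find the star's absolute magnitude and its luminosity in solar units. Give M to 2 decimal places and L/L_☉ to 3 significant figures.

d = 1/p = 1/0.0149″ = 67.11 pc
M = m − 5 log₁₀ d + 5 = 8.64 − 5·1.8268 + 5 = 4.506
M − M_☉ = 4.506 − 4.83 = -0.324
L/L_☉ = 10^(−0.4 × -0.324) = 1.348

M ≈ 4.51; L/L_☉ ≈ 1.35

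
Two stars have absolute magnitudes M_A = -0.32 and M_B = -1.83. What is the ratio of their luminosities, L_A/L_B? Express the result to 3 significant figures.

ΔM = M_A − M_B = 1.51
L_A/L_B = 10^(−0.4 ΔM) = 10^-0.604 = 0.2489

L_A/L_B ≈ 0.249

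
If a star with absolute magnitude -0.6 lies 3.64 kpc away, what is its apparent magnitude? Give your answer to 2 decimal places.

m ≈ 12.21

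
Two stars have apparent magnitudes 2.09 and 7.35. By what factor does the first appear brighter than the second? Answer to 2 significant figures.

Magnitude difference = -5.26
Flux ratio = 10^(−0.4 Δm) = 10^(−0.4 × -5.26) = 10^2.104 = 127.1

130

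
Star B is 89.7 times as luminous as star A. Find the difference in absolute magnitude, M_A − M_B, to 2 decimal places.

Pogson: ΔM = −2.5 log₁₀(ratio) = −2.5 log₁₀(89.7) = −2.5 × 1.9528 = -4.882
Star B is brighter so has the smaller magnitude: M_A − M_B is positive.

M_A − M_B ≈ 4.88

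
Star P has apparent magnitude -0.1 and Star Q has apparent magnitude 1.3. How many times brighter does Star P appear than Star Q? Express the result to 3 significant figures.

3.63

Magnitude difference = -1.4
Flux ratio = 10^(−0.4 Δm) = 10^(−0.4 × -1.4) = 10^0.560 = 3.631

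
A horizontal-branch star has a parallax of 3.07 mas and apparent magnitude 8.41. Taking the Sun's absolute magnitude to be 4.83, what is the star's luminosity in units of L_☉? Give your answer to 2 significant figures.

L/L_☉ ≈ 39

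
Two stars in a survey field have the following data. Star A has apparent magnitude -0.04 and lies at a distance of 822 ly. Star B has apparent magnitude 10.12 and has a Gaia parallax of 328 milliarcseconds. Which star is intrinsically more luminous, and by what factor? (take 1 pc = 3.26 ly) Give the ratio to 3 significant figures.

Star A is more luminous, by a factor of 7.93×10^7.

Star A: d = 822 ly / 3.26 = 252.1 pc
Star A: M = m − 5 log₁₀ d + 5 = -0.04 − 5·2.4017 + 5 = -7.048
Star B: p = 328 mas = 0.328″ → d = 1/p = 3.049 pc
Star B: M = m − 5 log₁₀ d + 5 = 10.12 − 5·0.4841 + 5 = 12.699
ΔM = M_A − M_B = -7.048 − (12.699) = -19.748; smaller M is more luminous → Star A.
L ratio = 10^(0.4 |ΔM|) = 10^7.899 = 7.926×10^7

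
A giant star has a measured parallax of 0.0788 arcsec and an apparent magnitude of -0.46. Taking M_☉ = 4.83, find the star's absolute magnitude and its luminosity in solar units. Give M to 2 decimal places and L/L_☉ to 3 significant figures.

M ≈ -0.98; L/L_☉ ≈ 210

d = 1/p = 1/0.0788″ = 12.69 pc
M = m − 5 log₁₀ d + 5 = -0.46 − 5·1.1035 + 5 = -0.977
M − M_☉ = -0.977 − 4.83 = -5.807
L/L_☉ = 10^(−0.4 × -5.807) = 210.4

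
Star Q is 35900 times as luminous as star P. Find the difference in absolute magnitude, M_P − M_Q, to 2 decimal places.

M_P − M_Q ≈ 11.39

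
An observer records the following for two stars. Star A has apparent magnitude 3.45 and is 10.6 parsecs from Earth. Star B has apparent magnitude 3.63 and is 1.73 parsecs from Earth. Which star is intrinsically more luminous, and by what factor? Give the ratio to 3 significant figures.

Star A is more luminous, by a factor of 44.3.

Star A: M = m − 5 log₁₀ d + 5 = 3.45 − 5·1.0253 + 5 = 3.323
Star B: M = m − 5 log₁₀ d + 5 = 3.63 − 5·0.2380 + 5 = 7.440
ΔM = M_A − M_B = 3.323 − (7.440) = -4.116; smaller M is more luminous → Star A.
L ratio = 10^(0.4 |ΔM|) = 10^1.647 = 44.31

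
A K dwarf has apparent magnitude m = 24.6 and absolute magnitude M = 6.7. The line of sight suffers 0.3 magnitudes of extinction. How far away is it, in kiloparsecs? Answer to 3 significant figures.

m − M = 5 log₁₀(d/10 pc) + A  ⇒  24.6 − (6.7) − 0.3 = 5 log₁₀(d/10)
17.600 = 5 log₁₀(d/10)
log₁₀ d = (m − M − A)/5 + 1 = 4.5200
d = 10^4.5200 = 33110 pc
= 33.11 kpc

d ≈ 33.1 kpc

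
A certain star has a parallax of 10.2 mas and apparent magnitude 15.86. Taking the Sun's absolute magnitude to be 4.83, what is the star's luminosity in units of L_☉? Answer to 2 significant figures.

L/L_☉ ≈ 3.7×10^-3

d = 1/p = 1000/10.2 mas = 98.04 pc
M = m − 5 log₁₀ d + 5 = 15.86 − 5·1.9914 + 5 = 10.903
M − M_☉ = 10.903 − 4.83 = 6.073
L/L_☉ = 10^(−0.4 × 6.073) = 3.722×10^-3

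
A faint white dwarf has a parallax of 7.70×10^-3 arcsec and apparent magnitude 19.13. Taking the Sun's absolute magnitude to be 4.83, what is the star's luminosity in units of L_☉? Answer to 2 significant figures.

L/L_☉ ≈ 3.2×10^-4

d = 1/p = 1/7.70×10^-3″ = 129.9 pc
M = m − 5 log₁₀ d + 5 = 19.13 − 5·2.1135 + 5 = 13.562
M − M_☉ = 13.562 − 4.83 = 8.732
L/L_☉ = 10^(−0.4 × 8.732) = 3.214×10^-4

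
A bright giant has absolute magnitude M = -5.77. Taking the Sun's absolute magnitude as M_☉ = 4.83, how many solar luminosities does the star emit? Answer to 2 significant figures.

M − M_☉ = -5.77 − 4.83 = -10.600
L/L_☉ = 10^(−0.4 (M − M_☉)) = 10^4.240 = 17380

L/L_☉ ≈ 17000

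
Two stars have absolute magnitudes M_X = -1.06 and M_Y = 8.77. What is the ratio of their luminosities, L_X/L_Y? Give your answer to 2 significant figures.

ΔM = M_X − M_Y = -9.83
L_X/L_Y = 10^(−0.4 ΔM) = 10^3.932 = 8551

L_X/L_Y ≈ 8600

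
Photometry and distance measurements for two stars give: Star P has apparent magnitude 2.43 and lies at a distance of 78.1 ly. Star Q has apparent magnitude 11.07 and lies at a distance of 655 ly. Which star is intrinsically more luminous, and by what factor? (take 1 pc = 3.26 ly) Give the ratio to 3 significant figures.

Star P: d = 78.1 ly / 3.26 = 23.96 pc
Star P: M = m − 5 log₁₀ d + 5 = 2.43 − 5·1.3794 + 5 = 0.533
Star Q: d = 655 ly / 3.26 = 200.9 pc
Star Q: M = m − 5 log₁₀ d + 5 = 11.07 − 5·2.3030 + 5 = 4.555
ΔM = M_P − M_Q = 0.533 − (4.555) = -4.022; smaller M is more luminous → Star P.
L ratio = 10^(0.4 |ΔM|) = 10^1.609 = 40.63

Star P is more luminous, by a factor of 40.6.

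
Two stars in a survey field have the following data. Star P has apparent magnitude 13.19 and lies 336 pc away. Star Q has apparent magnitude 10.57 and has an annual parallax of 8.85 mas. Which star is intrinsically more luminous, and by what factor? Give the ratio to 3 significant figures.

Star Q is more luminous, by a factor of 1.26.

Star P: M = m − 5 log₁₀ d + 5 = 13.19 − 5·2.5263 + 5 = 5.558
Star Q: p = 8.85 mas = 8.85×10^-3″ → d = 1/p = 113.0 pc
Star Q: M = m − 5 log₁₀ d + 5 = 10.57 − 5·2.0531 + 5 = 5.305
ΔM = M_P − M_Q = 5.558 − (5.305) = 0.254; smaller M is more luminous → Star Q.
L ratio = 10^(0.4 |ΔM|) = 10^0.101 = 1.263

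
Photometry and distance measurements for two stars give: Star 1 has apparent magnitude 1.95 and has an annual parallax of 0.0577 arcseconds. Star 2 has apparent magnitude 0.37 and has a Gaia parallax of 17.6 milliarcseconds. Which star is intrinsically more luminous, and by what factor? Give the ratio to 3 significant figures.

Star 2 is more luminous, by a factor of 46.1.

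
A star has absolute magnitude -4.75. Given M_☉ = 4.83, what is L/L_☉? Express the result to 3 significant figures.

L/L_☉ ≈ 6790

M − M_☉ = -4.75 − 4.83 = -9.580
L/L_☉ = 10^(−0.4 (M − M_☉)) = 10^3.832 = 6792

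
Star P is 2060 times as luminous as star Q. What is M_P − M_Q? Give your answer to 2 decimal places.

Pogson: ΔM = −2.5 log₁₀(ratio) = −2.5 log₁₀(2060) = −2.5 × 3.3139 = -8.285
Star P is brighter, so it has the smaller magnitude: the difference is negative.

M_P − M_Q ≈ -8.28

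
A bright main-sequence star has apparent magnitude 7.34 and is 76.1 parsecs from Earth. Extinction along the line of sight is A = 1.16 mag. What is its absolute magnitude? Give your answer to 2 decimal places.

5 log₁₀(d/10 pc) = 5 log₁₀(76.10) − 5 = 4.407
M = m − 5 log₁₀(d/10) − A = 7.34 − 4.407 − 1.16 = 1.773

M ≈ 1.77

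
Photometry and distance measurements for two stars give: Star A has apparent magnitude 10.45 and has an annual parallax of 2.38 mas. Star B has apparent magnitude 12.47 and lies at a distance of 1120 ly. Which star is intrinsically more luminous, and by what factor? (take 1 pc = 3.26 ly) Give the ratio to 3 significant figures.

Star A is more luminous, by a factor of 9.61.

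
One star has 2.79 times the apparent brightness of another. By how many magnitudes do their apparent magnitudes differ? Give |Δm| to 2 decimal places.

|Δm| ≈ 1.11

Pogson: Δm = −2.5 log₁₀(ratio) = −2.5 log₁₀(2.79) = −2.5 × 0.4456 = -1.114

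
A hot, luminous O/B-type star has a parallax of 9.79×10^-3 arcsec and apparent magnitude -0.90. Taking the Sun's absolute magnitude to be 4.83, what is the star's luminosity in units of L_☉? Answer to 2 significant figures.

d = 1/p = 1/9.79×10^-3″ = 102.1 pc
M = m − 5 log₁₀ d + 5 = -0.90 − 5·2.0092 + 5 = -5.946
M − M_☉ = -5.946 − 4.83 = -10.776
L/L_☉ = 10^(−0.4 × -10.776) = 20440

L/L_☉ ≈ 20000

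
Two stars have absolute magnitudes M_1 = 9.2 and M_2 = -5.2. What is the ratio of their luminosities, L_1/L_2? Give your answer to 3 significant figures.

L_1/L_2 ≈ 1.74×10^-6

ΔM = M_1 − M_2 = 14.4
L_1/L_2 = 10^(−0.4 ΔM) = 10^-5.760 = 1.738×10^-6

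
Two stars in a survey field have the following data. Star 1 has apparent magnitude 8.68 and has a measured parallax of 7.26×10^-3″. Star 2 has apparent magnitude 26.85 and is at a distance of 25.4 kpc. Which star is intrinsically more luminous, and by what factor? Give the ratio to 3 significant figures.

Star 1 is more luminous, by a factor of 545.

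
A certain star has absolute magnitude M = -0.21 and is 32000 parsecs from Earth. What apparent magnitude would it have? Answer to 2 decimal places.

m = M + 5 log₁₀ d − 5 = -0.21 + 5·4.5051 − 5 = 17.316

m ≈ 17.32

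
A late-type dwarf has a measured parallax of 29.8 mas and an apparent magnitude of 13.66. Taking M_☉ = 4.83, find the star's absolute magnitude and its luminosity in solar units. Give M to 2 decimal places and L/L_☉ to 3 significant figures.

d = 1/p = 1000/29.8 mas = 33.56 pc
M = m − 5 log₁₀ d + 5 = 13.66 − 5·1.5258 + 5 = 11.031
M − M_☉ = 11.031 − 4.83 = 6.201
L/L_☉ = 10^(−0.4 × 6.201) = 3.308×10^-3

M ≈ 11.03; L/L_☉ ≈ 3.31×10^-3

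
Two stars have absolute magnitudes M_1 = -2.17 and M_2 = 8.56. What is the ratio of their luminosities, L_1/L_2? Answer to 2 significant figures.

L_1/L_2 ≈ 20000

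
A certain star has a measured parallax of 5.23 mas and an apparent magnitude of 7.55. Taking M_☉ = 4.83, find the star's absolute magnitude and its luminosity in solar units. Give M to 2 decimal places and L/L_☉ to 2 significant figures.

M ≈ 1.14; L/L_☉ ≈ 30

d = 1/p = 1000/5.23 mas = 191.2 pc
M = m − 5 log₁₀ d + 5 = 7.55 − 5·2.2815 + 5 = 1.143
M − M_☉ = 1.143 − 4.83 = -3.687
L/L_☉ = 10^(−0.4 × -3.687) = 29.85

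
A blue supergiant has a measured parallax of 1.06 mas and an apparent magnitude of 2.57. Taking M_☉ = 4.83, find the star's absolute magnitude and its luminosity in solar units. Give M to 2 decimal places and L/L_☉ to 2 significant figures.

M ≈ -7.30; L/L_☉ ≈ 71000

d = 1/p = 1000/1.06 mas = 943.4 pc
M = m − 5 log₁₀ d + 5 = 2.57 − 5·2.9747 + 5 = -7.303
M − M_☉ = -7.303 − 4.83 = -12.133
L/L_☉ = 10^(−0.4 × -12.133) = 71350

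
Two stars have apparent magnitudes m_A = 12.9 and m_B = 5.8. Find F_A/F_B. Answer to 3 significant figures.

F_A/F_B ≈ 1.45×10^-3

Magnitude difference = 7.1
Flux ratio = 10^(−0.4 Δm) = 10^(−0.4 × 7.1) = 10^-2.840 = 1.445×10^-3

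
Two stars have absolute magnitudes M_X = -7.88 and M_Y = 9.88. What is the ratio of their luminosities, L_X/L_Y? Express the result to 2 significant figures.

L_X/L_Y ≈ 1.3×10^7

ΔM = M_X − M_Y = -17.76
L_X/L_Y = 10^(−0.4 ΔM) = 10^7.104 = 1.271×10^7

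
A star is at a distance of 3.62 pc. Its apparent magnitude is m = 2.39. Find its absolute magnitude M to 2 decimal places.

5 log₁₀(d/10 pc) = 5 log₁₀(3.620) − 5 = -2.206
M = m − 5 log₁₀(d/10) = 2.39 + 2.206 = 4.596

M ≈ 4.60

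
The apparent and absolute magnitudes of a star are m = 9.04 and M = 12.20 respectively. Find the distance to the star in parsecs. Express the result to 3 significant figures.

d ≈ 2.33 pc

Distance modulus: m − M = 9.04 − (12.20) = -3.160
m − M = 5 log₁₀ d − 5
log₁₀ d = (m − M)/5 + 1 = 0.3680
d = 10^0.3680 = 2.333 pc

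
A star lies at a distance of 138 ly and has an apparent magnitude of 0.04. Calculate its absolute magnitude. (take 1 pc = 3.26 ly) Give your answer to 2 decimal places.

M ≈ -3.09

d = 138 ly / 3.26 = 42.33 pc
5 log₁₀(d/10 pc) = 5 log₁₀(42.33) − 5 = 3.133
M = m − 5 log₁₀(d/10) = 0.04 − 3.133 = -3.093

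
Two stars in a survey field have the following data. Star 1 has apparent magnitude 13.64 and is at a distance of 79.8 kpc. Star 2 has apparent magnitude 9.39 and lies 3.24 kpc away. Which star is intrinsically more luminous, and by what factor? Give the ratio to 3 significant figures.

Star 1: d = 79.8 kpc = 79800 pc
Star 1: M = m − 5 log₁₀ d + 5 = 13.64 − 5·4.9020 + 5 = -5.870
Star 2: d = 3.24 kpc = 3240 pc
Star 2: M = m − 5 log₁₀ d + 5 = 9.39 − 5·3.5105 + 5 = -3.163
ΔM = M_1 − M_2 = -5.870 − (-3.163) = -2.707; smaller M is more luminous → Star 1.
L ratio = 10^(0.4 |ΔM|) = 10^1.083 = 12.10

Star 1 is more luminous, by a factor of 12.1.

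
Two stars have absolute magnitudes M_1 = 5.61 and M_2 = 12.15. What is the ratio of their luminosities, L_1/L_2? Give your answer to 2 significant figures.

L_1/L_2 ≈ 410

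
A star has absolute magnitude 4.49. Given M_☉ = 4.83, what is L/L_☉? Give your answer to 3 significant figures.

L/L_☉ ≈ 1.37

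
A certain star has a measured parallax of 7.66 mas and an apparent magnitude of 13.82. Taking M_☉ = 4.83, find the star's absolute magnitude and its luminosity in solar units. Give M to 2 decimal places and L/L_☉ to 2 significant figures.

M ≈ 8.24; L/L_☉ ≈ 0.043

d = 1/p = 1000/7.66 mas = 130.5 pc
M = m − 5 log₁₀ d + 5 = 13.82 − 5·2.1158 + 5 = 8.241
M − M_☉ = 8.241 − 4.83 = 3.411
L/L_☉ = 10^(−0.4 × 3.411) = 0.04321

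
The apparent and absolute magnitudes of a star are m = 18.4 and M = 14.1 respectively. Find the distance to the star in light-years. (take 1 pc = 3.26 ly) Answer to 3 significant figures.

d ≈ 236 ly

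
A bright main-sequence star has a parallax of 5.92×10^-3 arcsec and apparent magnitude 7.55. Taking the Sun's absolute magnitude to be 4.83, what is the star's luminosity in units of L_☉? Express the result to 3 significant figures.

d = 1/p = 1/5.92×10^-3″ = 168.9 pc
M = m − 5 log₁₀ d + 5 = 7.55 − 5·2.2277 + 5 = 1.412
M − M_☉ = 1.412 − 4.83 = -3.418
L/L_☉ = 10^(−0.4 × -3.418) = 23.30

L/L_☉ ≈ 23.3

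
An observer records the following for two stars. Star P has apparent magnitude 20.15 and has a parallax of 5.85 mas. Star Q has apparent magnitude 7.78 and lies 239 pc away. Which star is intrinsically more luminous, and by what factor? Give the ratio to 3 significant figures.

Star P: p = 5.85 mas = 5.85×10^-3″ → d = 1/p = 170.9 pc
Star P: M = m − 5 log₁₀ d + 5 = 20.15 − 5·2.2328 + 5 = 13.986
Star Q: M = m − 5 log₁₀ d + 5 = 7.78 − 5·2.3784 + 5 = 0.888
ΔM = M_P − M_Q = 13.986 − (0.888) = 13.098; smaller M is more luminous → Star Q.
L ratio = 10^(0.4 |ΔM|) = 10^5.239 = 173400

Star Q is more luminous, by a factor of 173000.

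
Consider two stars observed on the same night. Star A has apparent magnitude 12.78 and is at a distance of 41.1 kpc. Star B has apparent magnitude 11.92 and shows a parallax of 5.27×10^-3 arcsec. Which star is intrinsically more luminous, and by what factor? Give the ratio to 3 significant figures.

Star A is more luminous, by a factor of 21200.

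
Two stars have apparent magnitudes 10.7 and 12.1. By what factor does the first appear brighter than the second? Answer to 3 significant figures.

3.63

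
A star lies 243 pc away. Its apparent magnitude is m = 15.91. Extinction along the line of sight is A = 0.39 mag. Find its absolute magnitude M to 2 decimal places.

M ≈ 8.59

5 log₁₀(d/10 pc) = 5 log₁₀(243.0) − 5 = 6.928
M = m − 5 log₁₀(d/10) − A = 15.91 − 6.928 − 0.39 = 8.592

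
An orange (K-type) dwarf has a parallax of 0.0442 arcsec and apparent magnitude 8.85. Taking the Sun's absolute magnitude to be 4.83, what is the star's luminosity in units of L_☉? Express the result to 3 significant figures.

d = 1/p = 1/0.0442″ = 22.62 pc
M = m − 5 log₁₀ d + 5 = 8.85 − 5·1.3546 + 5 = 7.077
M − M_☉ = 7.077 − 4.83 = 2.247
L/L_☉ = 10^(−0.4 × 2.247) = 0.1262

L/L_☉ ≈ 0.126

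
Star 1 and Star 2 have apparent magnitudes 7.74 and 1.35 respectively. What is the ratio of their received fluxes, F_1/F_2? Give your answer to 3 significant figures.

F_1/F_2 ≈ 2.78×10^-3

Δm = 7.74 − (1.35) = 6.39
Flux ratio = 10^(−0.4 Δm) = 10^(−0.4 × 6.39) = 10^-2.556 = 2.780×10^-3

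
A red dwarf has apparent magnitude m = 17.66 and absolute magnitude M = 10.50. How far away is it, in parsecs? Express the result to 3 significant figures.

μ = m − M = 7.160
m − M = 5 log₁₀ d − 5
log₁₀ d = (m − M)/5 + 1 = 2.4320
d = 10^2.4320 = 270.4 pc

d ≈ 270 pc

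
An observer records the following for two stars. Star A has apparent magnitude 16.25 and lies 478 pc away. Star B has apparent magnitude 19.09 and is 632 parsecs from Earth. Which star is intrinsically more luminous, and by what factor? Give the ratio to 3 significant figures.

Star A: M = m − 5 log₁₀ d + 5 = 16.25 − 5·2.6794 + 5 = 7.853
Star B: M = m − 5 log₁₀ d + 5 = 19.09 − 5·2.8007 + 5 = 10.086
ΔM = M_A − M_B = 7.853 − (10.086) = -2.234; smaller M is more luminous → Star A.
L ratio = 10^(0.4 |ΔM|) = 10^0.893 = 7.824

Star A is more luminous, by a factor of 7.82.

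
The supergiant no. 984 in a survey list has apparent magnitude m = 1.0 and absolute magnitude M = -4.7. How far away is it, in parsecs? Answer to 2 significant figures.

μ = m − M = 5.700
m − M = 5 log₁₀ d − 5
log₁₀ d = (m − M)/5 + 1 = 2.1400
d = 10^2.1400 = 138.0 pc

d ≈ 140 pc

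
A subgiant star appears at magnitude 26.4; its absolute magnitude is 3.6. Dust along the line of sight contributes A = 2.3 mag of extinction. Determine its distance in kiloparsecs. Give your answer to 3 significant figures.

d ≈ 126 kpc

m − M = 5 log₁₀(d/10 pc) + A  ⇒  26.4 − (3.6) − 2.3 = 5 log₁₀(d/10)
20.500 = 5 log₁₀(d/10)
log₁₀ d = (m − M − A)/5 + 1 = 5.1000
d = 10^5.1000 = 125900 pc
= 125.9 kpc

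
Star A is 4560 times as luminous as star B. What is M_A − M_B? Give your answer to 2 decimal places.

Pogson: ΔM = −2.5 log₁₀(ratio) = −2.5 log₁₀(4560) = −2.5 × 3.6590 = -9.147
Star A is brighter, so it has the smaller magnitude: the difference is negative.

M_A − M_B ≈ -9.15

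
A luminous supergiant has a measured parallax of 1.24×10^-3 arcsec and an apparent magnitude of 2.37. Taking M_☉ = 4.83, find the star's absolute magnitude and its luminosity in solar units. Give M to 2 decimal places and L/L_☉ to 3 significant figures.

M ≈ -7.16; L/L_☉ ≈ 62700

d = 1/p = 1/1.24×10^-3″ = 806.5 pc
M = m − 5 log₁₀ d + 5 = 2.37 − 5·2.9066 + 5 = -7.163
M − M_☉ = -7.163 − 4.83 = -11.993
L/L_☉ = 10^(−0.4 × -11.993) = 62680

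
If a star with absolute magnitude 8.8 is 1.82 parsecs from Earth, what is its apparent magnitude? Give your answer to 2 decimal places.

m = M + 5 log₁₀ d − 5 = 8.8 + 5·0.2601 − 5 = 5.100

m ≈ 5.10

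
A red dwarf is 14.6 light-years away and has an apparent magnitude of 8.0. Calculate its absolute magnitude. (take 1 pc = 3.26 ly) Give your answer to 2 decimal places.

M ≈ 9.74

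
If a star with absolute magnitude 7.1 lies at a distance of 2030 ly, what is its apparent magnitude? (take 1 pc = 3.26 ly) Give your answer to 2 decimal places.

m ≈ 16.07

d = 2030 ly / 3.26 = 622.7 pc
m = M + 5 log₁₀ d − 5 = 7.1 + 5·2.7943 − 5 = 16.071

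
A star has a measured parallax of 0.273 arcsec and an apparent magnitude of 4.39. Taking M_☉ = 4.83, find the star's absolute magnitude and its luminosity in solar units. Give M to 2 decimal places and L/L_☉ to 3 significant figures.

d = 1/p = 1/0.273″ = 3.663 pc
M = m − 5 log₁₀ d + 5 = 4.39 − 5·0.5638 + 5 = 6.571
M − M_☉ = 6.571 − 4.83 = 1.741
L/L_☉ = 10^(−0.4 × 1.741) = 0.2012

M ≈ 6.57; L/L_☉ ≈ 0.201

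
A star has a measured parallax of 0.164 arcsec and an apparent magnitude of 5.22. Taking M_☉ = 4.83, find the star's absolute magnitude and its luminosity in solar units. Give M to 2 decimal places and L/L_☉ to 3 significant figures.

M ≈ 6.29; L/L_☉ ≈ 0.260

d = 1/p = 1/0.164″ = 6.098 pc
M = m − 5 log₁₀ d + 5 = 5.22 − 5·0.7852 + 5 = 6.294
M − M_☉ = 6.294 − 4.83 = 1.464
L/L_☉ = 10^(−0.4 × 1.464) = 0.2596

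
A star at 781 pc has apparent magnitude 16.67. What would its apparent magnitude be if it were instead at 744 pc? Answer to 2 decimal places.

m ≈ 16.56

Flux ∝ 1/d², so Δm = 5 log₁₀(d₂/d₁) = 5 log₁₀(744/781) = -0.105
m₂ = m₁ + Δm = 16.67 + (-0.105) = 16.565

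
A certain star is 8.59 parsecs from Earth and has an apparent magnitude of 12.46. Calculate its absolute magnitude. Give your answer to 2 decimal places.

5 log₁₀(d/10 pc) = 5 log₁₀(8.590) − 5 = -0.330
M = m − 5 log₁₀(d/10) = 12.46 + 0.330 = 12.790

M ≈ 12.79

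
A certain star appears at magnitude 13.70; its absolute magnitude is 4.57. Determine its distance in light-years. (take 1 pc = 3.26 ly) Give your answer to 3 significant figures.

d ≈ 2180 ly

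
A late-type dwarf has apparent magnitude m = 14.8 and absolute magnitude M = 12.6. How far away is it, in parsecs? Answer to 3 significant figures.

d ≈ 27.5 pc

μ = m − M = 2.200
m − M = 5 log₁₀ d − 5
log₁₀ d = (m − M)/5 + 1 = 1.4400
d = 10^1.4400 = 27.54 pc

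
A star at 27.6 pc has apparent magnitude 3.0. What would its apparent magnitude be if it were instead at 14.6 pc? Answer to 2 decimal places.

m ≈ 1.62

Flux ∝ 1/d², so Δm = 5 log₁₀(d₂/d₁) = 5 log₁₀(14.6/27.6) = -1.383
m₂ = m₁ + Δm = 3.0 + (-1.383) = 1.617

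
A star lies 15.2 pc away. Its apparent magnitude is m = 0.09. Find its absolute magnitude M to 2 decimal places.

5 log₁₀(d/10 pc) = 5 log₁₀(15.20) − 5 = 0.909
M = m − 5 log₁₀(d/10) = 0.09 − 0.909 = -0.819

M ≈ -0.82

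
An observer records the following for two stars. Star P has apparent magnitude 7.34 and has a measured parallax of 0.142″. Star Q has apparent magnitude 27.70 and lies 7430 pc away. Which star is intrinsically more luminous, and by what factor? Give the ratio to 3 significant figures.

Star P: d = 1/p = 1/0.142″ = 7.042 pc
Star P: M = m − 5 log₁₀ d + 5 = 7.34 − 5·0.8477 + 5 = 8.101
Star Q: M = m − 5 log₁₀ d + 5 = 27.70 − 5·3.8710 + 5 = 13.345
ΔM = M_P − M_Q = 8.101 − (13.345) = -5.244; smaller M is more luminous → Star P.
L ratio = 10^(0.4 |ΔM|) = 10^2.097 = 125.2

Star P is more luminous, by a factor of 125.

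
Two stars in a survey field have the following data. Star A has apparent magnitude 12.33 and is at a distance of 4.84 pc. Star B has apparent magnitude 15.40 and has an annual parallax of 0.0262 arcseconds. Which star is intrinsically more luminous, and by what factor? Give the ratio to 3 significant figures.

Star B is more luminous, by a factor of 3.68.

Star A: M = m − 5 log₁₀ d + 5 = 12.33 − 5·0.6848 + 5 = 13.906
Star B: d = 1/p = 1/0.0262″ = 38.17 pc
Star B: M = m − 5 log₁₀ d + 5 = 15.40 − 5·1.5817 + 5 = 12.492
ΔM = M_A − M_B = 13.906 − (12.492) = 1.414; smaller M is more luminous → Star B.
L ratio = 10^(0.4 |ΔM|) = 10^0.566 = 3.679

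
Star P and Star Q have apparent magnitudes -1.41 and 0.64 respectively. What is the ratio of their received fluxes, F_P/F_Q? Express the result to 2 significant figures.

F_P/F_Q ≈ 6.6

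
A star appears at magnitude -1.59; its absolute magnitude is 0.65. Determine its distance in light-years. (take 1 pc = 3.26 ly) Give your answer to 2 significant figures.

d ≈ 12 ly

Distance modulus: m − M = -1.59 − (0.65) = -2.240
m − M = 5 log₁₀ d − 5
log₁₀ d = (m − M)/5 + 1 = 0.5520
d = 10^0.5520 = 3.565 pc
= 11.62 ly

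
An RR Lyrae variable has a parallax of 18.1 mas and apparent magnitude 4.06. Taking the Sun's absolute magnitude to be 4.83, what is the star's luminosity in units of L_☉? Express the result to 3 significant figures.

L/L_☉ ≈ 62.0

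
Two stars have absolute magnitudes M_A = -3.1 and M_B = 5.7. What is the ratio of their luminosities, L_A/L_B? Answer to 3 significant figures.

L_A/L_B ≈ 3310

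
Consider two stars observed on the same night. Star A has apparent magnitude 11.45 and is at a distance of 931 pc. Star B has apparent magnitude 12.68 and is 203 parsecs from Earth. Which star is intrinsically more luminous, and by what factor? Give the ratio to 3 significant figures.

Star A: M = m − 5 log₁₀ d + 5 = 11.45 − 5·2.9689 + 5 = 1.605
Star B: M = m − 5 log₁₀ d + 5 = 12.68 − 5·2.3075 + 5 = 6.143
ΔM = M_A − M_B = 1.605 − (6.143) = -4.537; smaller M is more luminous → Star A.
L ratio = 10^(0.4 |ΔM|) = 10^1.815 = 65.30

Star A is more luminous, by a factor of 65.3.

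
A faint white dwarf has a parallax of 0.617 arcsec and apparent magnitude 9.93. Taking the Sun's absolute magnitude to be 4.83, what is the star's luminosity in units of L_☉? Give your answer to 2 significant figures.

d = 1/p = 1/0.617″ = 1.621 pc
M = m − 5 log₁₀ d + 5 = 9.93 − 5·0.2097 + 5 = 13.881
M − M_☉ = 13.881 − 4.83 = 9.051
L/L_☉ = 10^(−0.4 × 9.051) = 2.396×10^-4

L/L_☉ ≈ 2.4×10^-4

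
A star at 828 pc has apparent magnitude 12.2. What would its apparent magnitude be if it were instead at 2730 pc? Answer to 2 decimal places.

Flux ∝ 1/d², so Δm = 5 log₁₀(d₂/d₁) = 5 log₁₀(2730/828) = 2.591
m₂ = m₁ + Δm = 12.2 + (2.591) = 14.791

m ≈ 14.79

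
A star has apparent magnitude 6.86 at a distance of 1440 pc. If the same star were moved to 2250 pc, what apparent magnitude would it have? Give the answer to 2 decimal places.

m ≈ 7.83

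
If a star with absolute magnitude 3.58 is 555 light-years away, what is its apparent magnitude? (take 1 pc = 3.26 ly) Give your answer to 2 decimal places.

m ≈ 9.74

d = 555 ly / 3.26 = 170.2 pc
m = M + 5 log₁₀ d − 5 = 3.58 + 5·2.2311 − 5 = 9.735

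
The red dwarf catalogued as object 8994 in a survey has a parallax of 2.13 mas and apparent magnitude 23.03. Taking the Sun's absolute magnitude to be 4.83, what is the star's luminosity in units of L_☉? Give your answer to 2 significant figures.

d = 1/p = 1000/2.13 mas = 469.5 pc
M = m − 5 log₁₀ d + 5 = 23.03 − 5·2.6716 + 5 = 14.672
M − M_☉ = 14.672 − 4.83 = 9.842
L/L_☉ = 10^(−0.4 × 9.842) = 1.157×10^-4

L/L_☉ ≈ 1.2×10^-4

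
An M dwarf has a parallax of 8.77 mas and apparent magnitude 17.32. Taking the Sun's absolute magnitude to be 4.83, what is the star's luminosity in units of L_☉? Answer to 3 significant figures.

L/L_☉ ≈ 1.31×10^-3

d = 1/p = 1000/8.77 mas = 114.0 pc
M = m − 5 log₁₀ d + 5 = 17.32 − 5·2.0570 + 5 = 12.035
M − M_☉ = 12.035 − 4.83 = 7.205
L/L_☉ = 10^(−0.4 × 7.205) = 1.312×10^-3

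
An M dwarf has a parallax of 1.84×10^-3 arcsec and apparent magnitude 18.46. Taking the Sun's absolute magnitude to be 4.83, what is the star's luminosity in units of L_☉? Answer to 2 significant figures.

d = 1/p = 1/1.84×10^-3″ = 543.5 pc
M = m − 5 log₁₀ d + 5 = 18.46 − 5·2.7352 + 5 = 9.784
M − M_☉ = 9.784 − 4.83 = 4.954
L/L_☉ = 10^(−0.4 × 4.954) = 0.01043

L/L_☉ ≈ 0.010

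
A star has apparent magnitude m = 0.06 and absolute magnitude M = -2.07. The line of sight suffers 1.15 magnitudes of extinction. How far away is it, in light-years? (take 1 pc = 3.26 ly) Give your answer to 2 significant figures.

d ≈ 51 ly

m − M = 5 log₁₀(d/10 pc) + A  ⇒  0.06 − (-2.07) − 1.15 = 5 log₁₀(d/10)
0.980 = 5 log₁₀(d/10)
log₁₀ d = (m − M − A)/5 + 1 = 1.1960
d = 10^1.1960 = 15.70 pc
= 51.19 ly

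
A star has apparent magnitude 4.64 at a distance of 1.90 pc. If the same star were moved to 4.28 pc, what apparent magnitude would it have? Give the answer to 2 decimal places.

Flux ∝ 1/d², so Δm = 5 log₁₀(d₂/d₁) = 5 log₁₀(4.28/1.90) = 1.763
m₂ = m₁ + Δm = 4.64 + (1.763) = 6.403

m ≈ 6.40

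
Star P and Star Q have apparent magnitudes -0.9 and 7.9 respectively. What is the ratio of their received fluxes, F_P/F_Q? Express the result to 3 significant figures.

F_P/F_Q ≈ 3310

Magnitude difference = -8.8
Flux ratio = 10^(−0.4 Δm) = 10^(−0.4 × -8.8) = 10^3.520 = 3311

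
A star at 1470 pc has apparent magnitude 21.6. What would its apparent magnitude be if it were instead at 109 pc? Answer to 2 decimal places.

Flux ∝ 1/d², so Δm = 5 log₁₀(d₂/d₁) = 5 log₁₀(109/1470) = -5.649
m₂ = m₁ + Δm = 21.6 + (-5.649) = 15.951

m ≈ 15.95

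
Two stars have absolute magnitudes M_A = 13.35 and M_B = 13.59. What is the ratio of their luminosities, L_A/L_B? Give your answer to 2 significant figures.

L_A/L_B ≈ 1.2

ΔM = M_A − M_B = -0.24
L_A/L_B = 10^(−0.4 ΔM) = 10^0.096 = 1.247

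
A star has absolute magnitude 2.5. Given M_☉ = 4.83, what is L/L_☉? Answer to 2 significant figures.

M − M_☉ = 2.5 − 4.83 = -2.330
L/L_☉ = 10^(−0.4 (M − M_☉)) = 10^0.932 = 8.551

L/L_☉ ≈ 8.6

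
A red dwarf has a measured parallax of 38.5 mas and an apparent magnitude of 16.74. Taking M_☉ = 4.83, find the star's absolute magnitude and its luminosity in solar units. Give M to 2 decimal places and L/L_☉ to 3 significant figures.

d = 1/p = 1000/38.5 mas = 25.97 pc
M = m − 5 log₁₀ d + 5 = 16.74 − 5·1.4145 + 5 = 14.667
M − M_☉ = 14.667 − 4.83 = 9.837
L/L_☉ = 10^(−0.4 × 9.837) = 1.162×10^-4

M ≈ 14.67; L/L_☉ ≈ 1.16×10^-4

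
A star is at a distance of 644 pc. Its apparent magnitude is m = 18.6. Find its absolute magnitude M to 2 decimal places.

5 log₁₀(d/10 pc) = 5 log₁₀(644.0) − 5 = 9.044
M = m − 5 log₁₀(d/10) = 18.6 − 9.044 = 9.556

M ≈ 9.56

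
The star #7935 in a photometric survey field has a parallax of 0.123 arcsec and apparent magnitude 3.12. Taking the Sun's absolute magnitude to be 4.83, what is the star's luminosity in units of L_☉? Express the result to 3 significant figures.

d = 1/p = 1/0.123″ = 8.130 pc
M = m − 5 log₁₀ d + 5 = 3.12 − 5·0.9101 + 5 = 3.570
M − M_☉ = 3.570 − 4.83 = -1.260
L/L_☉ = 10^(−0.4 × -1.260) = 3.193

L/L_☉ ≈ 3.19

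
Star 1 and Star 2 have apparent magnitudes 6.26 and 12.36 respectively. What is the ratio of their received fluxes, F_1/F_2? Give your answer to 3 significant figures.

Δm = 6.26 − (12.36) = -6.10
Flux ratio = 10^(−0.4 Δm) = 10^(−0.4 × -6.10) = 10^2.440 = 275.4

F_1/F_2 ≈ 275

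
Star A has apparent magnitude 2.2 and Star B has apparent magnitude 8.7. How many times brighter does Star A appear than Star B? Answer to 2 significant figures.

Δm = 2.2 − (8.7) = -6.5
Flux ratio = 10^(−0.4 Δm) = 10^(−0.4 × -6.5) = 10^2.600 = 398.1

400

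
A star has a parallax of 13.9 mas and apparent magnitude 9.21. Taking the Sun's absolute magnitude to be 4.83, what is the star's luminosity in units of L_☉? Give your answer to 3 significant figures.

d = 1/p = 1000/13.9 mas = 71.94 pc
M = m − 5 log₁₀ d + 5 = 9.21 − 5·1.8570 + 5 = 4.925
M − M_☉ = 4.925 − 4.83 = 0.095
L/L_☉ = 10^(−0.4 × 0.095) = 0.9162

L/L_☉ ≈ 0.916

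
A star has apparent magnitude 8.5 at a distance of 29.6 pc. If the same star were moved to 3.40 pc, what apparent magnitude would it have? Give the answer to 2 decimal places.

m ≈ 3.80

Flux ∝ 1/d², so Δm = 5 log₁₀(d₂/d₁) = 5 log₁₀(3.40/29.6) = -4.699
m₂ = m₁ + Δm = 8.5 + (-4.699) = 3.801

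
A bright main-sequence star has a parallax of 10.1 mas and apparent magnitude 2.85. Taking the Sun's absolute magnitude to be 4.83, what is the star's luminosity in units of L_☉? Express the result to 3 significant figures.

d = 1/p = 1000/10.1 mas = 99.01 pc
M = m − 5 log₁₀ d + 5 = 2.85 − 5·1.9957 + 5 = -2.128
M − M_☉ = -2.128 − 4.83 = -6.958
L/L_☉ = 10^(−0.4 × -6.958) = 607.2

L/L_☉ ≈ 607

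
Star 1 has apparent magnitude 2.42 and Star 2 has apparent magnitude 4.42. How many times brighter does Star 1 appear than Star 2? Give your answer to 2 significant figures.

Δm = 2.42 − (4.42) = -2.00
Flux ratio = 10^(−0.4 Δm) = 10^(−0.4 × -2.00) = 10^0.800 = 6.310

6.3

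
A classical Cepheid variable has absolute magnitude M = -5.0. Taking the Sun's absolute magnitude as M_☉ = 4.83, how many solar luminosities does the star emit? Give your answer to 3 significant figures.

L/L_☉ ≈ 8550

M − M_☉ = -5.0 − 4.83 = -9.830
L/L_☉ = 10^(−0.4 (M − M_☉)) = 10^3.932 = 8551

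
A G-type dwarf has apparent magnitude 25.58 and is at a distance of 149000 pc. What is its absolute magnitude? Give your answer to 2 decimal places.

M ≈ 4.71

5 log₁₀(d/10 pc) = 5 log₁₀(149000) − 5 = 20.866
M = m − 5 log₁₀(d/10) = 25.58 − 20.866 = 4.714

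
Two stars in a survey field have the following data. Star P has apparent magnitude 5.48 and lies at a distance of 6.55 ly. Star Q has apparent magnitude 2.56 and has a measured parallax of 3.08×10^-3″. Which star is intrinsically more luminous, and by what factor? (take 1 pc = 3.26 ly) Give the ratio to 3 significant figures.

Star P: d = 6.55 ly / 3.26 = 2.009 pc
Star P: M = m − 5 log₁₀ d + 5 = 5.48 − 5·0.3030 + 5 = 8.965
Star Q: d = 1/p = 1/3.08×10^-3″ = 324.7 pc
Star Q: M = m − 5 log₁₀ d + 5 = 2.56 − 5·2.5114 + 5 = -4.997
ΔM = M_P − M_Q = 8.965 − (-4.997) = 13.962; smaller M is more luminous → Star Q.
L ratio = 10^(0.4 |ΔM|) = 10^5.585 = 384500

Star Q is more luminous, by a factor of 384000.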